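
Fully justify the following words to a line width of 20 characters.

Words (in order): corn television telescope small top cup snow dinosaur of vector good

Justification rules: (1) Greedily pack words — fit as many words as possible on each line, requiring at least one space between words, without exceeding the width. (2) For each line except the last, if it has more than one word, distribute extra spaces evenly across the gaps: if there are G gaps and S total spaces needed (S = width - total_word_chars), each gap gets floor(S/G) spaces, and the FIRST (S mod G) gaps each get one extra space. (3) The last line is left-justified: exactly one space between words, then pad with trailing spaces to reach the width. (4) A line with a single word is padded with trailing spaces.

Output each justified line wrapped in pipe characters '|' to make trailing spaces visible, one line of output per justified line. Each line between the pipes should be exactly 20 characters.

Answer: |corn      television|
|telescope  small top|
|cup snow dinosaur of|
|vector good         |

Derivation:
Line 1: ['corn', 'television'] (min_width=15, slack=5)
Line 2: ['telescope', 'small', 'top'] (min_width=19, slack=1)
Line 3: ['cup', 'snow', 'dinosaur', 'of'] (min_width=20, slack=0)
Line 4: ['vector', 'good'] (min_width=11, slack=9)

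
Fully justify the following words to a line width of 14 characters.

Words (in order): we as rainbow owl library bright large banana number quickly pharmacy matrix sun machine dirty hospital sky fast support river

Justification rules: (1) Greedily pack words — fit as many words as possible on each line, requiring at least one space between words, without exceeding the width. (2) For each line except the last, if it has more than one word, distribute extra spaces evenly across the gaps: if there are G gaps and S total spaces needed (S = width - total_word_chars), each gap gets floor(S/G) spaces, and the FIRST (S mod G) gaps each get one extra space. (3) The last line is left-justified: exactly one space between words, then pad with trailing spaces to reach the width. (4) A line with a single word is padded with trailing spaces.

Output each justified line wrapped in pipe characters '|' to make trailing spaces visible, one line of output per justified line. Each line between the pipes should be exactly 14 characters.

Line 1: ['we', 'as', 'rainbow'] (min_width=13, slack=1)
Line 2: ['owl', 'library'] (min_width=11, slack=3)
Line 3: ['bright', 'large'] (min_width=12, slack=2)
Line 4: ['banana', 'number'] (min_width=13, slack=1)
Line 5: ['quickly'] (min_width=7, slack=7)
Line 6: ['pharmacy'] (min_width=8, slack=6)
Line 7: ['matrix', 'sun'] (min_width=10, slack=4)
Line 8: ['machine', 'dirty'] (min_width=13, slack=1)
Line 9: ['hospital', 'sky'] (min_width=12, slack=2)
Line 10: ['fast', 'support'] (min_width=12, slack=2)
Line 11: ['river'] (min_width=5, slack=9)

Answer: |we  as rainbow|
|owl    library|
|bright   large|
|banana  number|
|quickly       |
|pharmacy      |
|matrix     sun|
|machine  dirty|
|hospital   sky|
|fast   support|
|river         |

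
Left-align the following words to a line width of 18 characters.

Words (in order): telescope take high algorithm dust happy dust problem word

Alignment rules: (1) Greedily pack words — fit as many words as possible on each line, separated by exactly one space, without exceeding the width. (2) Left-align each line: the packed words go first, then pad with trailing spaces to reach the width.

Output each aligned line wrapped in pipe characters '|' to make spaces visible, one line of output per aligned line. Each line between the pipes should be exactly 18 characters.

Answer: |telescope take    |
|high algorithm    |
|dust happy dust   |
|problem word      |

Derivation:
Line 1: ['telescope', 'take'] (min_width=14, slack=4)
Line 2: ['high', 'algorithm'] (min_width=14, slack=4)
Line 3: ['dust', 'happy', 'dust'] (min_width=15, slack=3)
Line 4: ['problem', 'word'] (min_width=12, slack=6)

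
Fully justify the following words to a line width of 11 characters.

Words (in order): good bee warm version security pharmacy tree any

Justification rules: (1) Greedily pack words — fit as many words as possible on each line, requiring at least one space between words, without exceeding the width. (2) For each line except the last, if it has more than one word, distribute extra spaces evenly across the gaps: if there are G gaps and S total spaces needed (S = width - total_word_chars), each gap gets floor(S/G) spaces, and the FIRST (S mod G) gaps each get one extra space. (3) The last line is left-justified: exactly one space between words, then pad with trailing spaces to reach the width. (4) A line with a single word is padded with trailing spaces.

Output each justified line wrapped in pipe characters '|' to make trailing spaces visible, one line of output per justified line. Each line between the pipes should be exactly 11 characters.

Line 1: ['good', 'bee'] (min_width=8, slack=3)
Line 2: ['warm'] (min_width=4, slack=7)
Line 3: ['version'] (min_width=7, slack=4)
Line 4: ['security'] (min_width=8, slack=3)
Line 5: ['pharmacy'] (min_width=8, slack=3)
Line 6: ['tree', 'any'] (min_width=8, slack=3)

Answer: |good    bee|
|warm       |
|version    |
|security   |
|pharmacy   |
|tree any   |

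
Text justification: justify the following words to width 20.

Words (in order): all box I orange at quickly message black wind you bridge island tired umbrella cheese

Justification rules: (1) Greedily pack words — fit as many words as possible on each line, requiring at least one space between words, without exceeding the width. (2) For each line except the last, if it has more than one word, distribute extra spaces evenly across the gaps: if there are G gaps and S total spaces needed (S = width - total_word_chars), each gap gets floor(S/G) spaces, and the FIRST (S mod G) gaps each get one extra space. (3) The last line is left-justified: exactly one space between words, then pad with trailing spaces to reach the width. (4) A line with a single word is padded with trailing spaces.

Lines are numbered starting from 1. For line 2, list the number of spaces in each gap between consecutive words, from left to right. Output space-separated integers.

Line 1: ['all', 'box', 'I', 'orange', 'at'] (min_width=19, slack=1)
Line 2: ['quickly', 'message'] (min_width=15, slack=5)
Line 3: ['black', 'wind', 'you'] (min_width=14, slack=6)
Line 4: ['bridge', 'island', 'tired'] (min_width=19, slack=1)
Line 5: ['umbrella', 'cheese'] (min_width=15, slack=5)

Answer: 6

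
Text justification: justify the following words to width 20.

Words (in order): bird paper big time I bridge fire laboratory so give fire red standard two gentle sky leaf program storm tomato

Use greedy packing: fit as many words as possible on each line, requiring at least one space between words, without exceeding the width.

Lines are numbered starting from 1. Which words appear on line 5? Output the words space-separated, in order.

Line 1: ['bird', 'paper', 'big', 'time'] (min_width=19, slack=1)
Line 2: ['I', 'bridge', 'fire'] (min_width=13, slack=7)
Line 3: ['laboratory', 'so', 'give'] (min_width=18, slack=2)
Line 4: ['fire', 'red', 'standard'] (min_width=17, slack=3)
Line 5: ['two', 'gentle', 'sky', 'leaf'] (min_width=19, slack=1)
Line 6: ['program', 'storm', 'tomato'] (min_width=20, slack=0)

Answer: two gentle sky leaf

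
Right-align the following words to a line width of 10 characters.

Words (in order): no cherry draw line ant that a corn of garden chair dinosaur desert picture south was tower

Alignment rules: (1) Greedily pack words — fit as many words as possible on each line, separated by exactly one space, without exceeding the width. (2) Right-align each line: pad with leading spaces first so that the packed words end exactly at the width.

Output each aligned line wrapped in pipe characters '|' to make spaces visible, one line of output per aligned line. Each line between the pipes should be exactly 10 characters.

Answer: | no cherry|
| draw line|
|ant that a|
|   corn of|
|    garden|
|     chair|
|  dinosaur|
|    desert|
|   picture|
| south was|
|     tower|

Derivation:
Line 1: ['no', 'cherry'] (min_width=9, slack=1)
Line 2: ['draw', 'line'] (min_width=9, slack=1)
Line 3: ['ant', 'that', 'a'] (min_width=10, slack=0)
Line 4: ['corn', 'of'] (min_width=7, slack=3)
Line 5: ['garden'] (min_width=6, slack=4)
Line 6: ['chair'] (min_width=5, slack=5)
Line 7: ['dinosaur'] (min_width=8, slack=2)
Line 8: ['desert'] (min_width=6, slack=4)
Line 9: ['picture'] (min_width=7, slack=3)
Line 10: ['south', 'was'] (min_width=9, slack=1)
Line 11: ['tower'] (min_width=5, slack=5)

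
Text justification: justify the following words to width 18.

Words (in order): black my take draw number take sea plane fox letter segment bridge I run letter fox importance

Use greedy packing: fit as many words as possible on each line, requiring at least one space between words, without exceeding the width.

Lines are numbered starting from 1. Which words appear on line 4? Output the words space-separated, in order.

Line 1: ['black', 'my', 'take', 'draw'] (min_width=18, slack=0)
Line 2: ['number', 'take', 'sea'] (min_width=15, slack=3)
Line 3: ['plane', 'fox', 'letter'] (min_width=16, slack=2)
Line 4: ['segment', 'bridge', 'I'] (min_width=16, slack=2)
Line 5: ['run', 'letter', 'fox'] (min_width=14, slack=4)
Line 6: ['importance'] (min_width=10, slack=8)

Answer: segment bridge I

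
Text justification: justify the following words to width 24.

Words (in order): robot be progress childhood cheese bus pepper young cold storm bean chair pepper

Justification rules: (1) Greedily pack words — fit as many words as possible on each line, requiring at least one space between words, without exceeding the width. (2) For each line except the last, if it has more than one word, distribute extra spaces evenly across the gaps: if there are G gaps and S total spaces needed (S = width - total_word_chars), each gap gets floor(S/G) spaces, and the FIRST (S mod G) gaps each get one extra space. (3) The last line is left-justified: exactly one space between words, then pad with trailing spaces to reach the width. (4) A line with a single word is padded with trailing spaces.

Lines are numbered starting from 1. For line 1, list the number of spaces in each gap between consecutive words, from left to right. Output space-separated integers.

Answer: 5 4

Derivation:
Line 1: ['robot', 'be', 'progress'] (min_width=17, slack=7)
Line 2: ['childhood', 'cheese', 'bus'] (min_width=20, slack=4)
Line 3: ['pepper', 'young', 'cold', 'storm'] (min_width=23, slack=1)
Line 4: ['bean', 'chair', 'pepper'] (min_width=17, slack=7)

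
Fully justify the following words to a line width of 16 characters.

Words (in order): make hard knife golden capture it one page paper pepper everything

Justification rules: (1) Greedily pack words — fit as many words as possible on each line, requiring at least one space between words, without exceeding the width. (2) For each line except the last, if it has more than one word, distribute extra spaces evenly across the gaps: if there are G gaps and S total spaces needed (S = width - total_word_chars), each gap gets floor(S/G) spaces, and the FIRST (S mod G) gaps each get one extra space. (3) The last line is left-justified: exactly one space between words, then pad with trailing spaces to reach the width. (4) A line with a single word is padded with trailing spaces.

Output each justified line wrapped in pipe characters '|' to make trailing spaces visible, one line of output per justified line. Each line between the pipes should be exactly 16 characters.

Answer: |make  hard knife|
|golden   capture|
|it    one   page|
|paper     pepper|
|everything      |

Derivation:
Line 1: ['make', 'hard', 'knife'] (min_width=15, slack=1)
Line 2: ['golden', 'capture'] (min_width=14, slack=2)
Line 3: ['it', 'one', 'page'] (min_width=11, slack=5)
Line 4: ['paper', 'pepper'] (min_width=12, slack=4)
Line 5: ['everything'] (min_width=10, slack=6)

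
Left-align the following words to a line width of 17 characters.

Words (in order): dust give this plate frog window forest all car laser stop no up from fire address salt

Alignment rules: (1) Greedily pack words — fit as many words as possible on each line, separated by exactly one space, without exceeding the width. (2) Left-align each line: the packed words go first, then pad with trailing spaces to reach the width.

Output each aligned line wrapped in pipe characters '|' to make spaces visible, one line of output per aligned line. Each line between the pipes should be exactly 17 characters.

Line 1: ['dust', 'give', 'this'] (min_width=14, slack=3)
Line 2: ['plate', 'frog', 'window'] (min_width=17, slack=0)
Line 3: ['forest', 'all', 'car'] (min_width=14, slack=3)
Line 4: ['laser', 'stop', 'no', 'up'] (min_width=16, slack=1)
Line 5: ['from', 'fire', 'address'] (min_width=17, slack=0)
Line 6: ['salt'] (min_width=4, slack=13)

Answer: |dust give this   |
|plate frog window|
|forest all car   |
|laser stop no up |
|from fire address|
|salt             |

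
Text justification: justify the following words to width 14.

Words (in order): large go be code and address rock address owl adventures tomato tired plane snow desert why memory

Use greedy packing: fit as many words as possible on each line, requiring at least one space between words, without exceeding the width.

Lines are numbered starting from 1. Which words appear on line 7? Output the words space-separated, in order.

Answer: plane snow

Derivation:
Line 1: ['large', 'go', 'be'] (min_width=11, slack=3)
Line 2: ['code', 'and'] (min_width=8, slack=6)
Line 3: ['address', 'rock'] (min_width=12, slack=2)
Line 4: ['address', 'owl'] (min_width=11, slack=3)
Line 5: ['adventures'] (min_width=10, slack=4)
Line 6: ['tomato', 'tired'] (min_width=12, slack=2)
Line 7: ['plane', 'snow'] (min_width=10, slack=4)
Line 8: ['desert', 'why'] (min_width=10, slack=4)
Line 9: ['memory'] (min_width=6, slack=8)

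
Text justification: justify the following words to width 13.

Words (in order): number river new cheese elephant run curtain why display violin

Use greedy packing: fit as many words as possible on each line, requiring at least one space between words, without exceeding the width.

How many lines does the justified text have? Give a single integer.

Line 1: ['number', 'river'] (min_width=12, slack=1)
Line 2: ['new', 'cheese'] (min_width=10, slack=3)
Line 3: ['elephant', 'run'] (min_width=12, slack=1)
Line 4: ['curtain', 'why'] (min_width=11, slack=2)
Line 5: ['display'] (min_width=7, slack=6)
Line 6: ['violin'] (min_width=6, slack=7)
Total lines: 6

Answer: 6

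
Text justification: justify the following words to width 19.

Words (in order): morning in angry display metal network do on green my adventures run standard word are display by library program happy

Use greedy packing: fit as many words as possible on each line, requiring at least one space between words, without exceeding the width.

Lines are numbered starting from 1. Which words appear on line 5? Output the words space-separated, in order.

Line 1: ['morning', 'in', 'angry'] (min_width=16, slack=3)
Line 2: ['display', 'metal'] (min_width=13, slack=6)
Line 3: ['network', 'do', 'on', 'green'] (min_width=19, slack=0)
Line 4: ['my', 'adventures', 'run'] (min_width=17, slack=2)
Line 5: ['standard', 'word', 'are'] (min_width=17, slack=2)
Line 6: ['display', 'by', 'library'] (min_width=18, slack=1)
Line 7: ['program', 'happy'] (min_width=13, slack=6)

Answer: standard word are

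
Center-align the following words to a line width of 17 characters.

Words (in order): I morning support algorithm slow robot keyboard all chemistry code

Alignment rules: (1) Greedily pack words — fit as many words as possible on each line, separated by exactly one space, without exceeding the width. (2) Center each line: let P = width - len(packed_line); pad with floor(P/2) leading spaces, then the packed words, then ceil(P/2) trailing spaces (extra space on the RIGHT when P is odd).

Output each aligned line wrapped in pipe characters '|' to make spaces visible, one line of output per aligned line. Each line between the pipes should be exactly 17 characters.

Answer: |I morning support|
| algorithm slow  |
| robot keyboard  |
|  all chemistry  |
|      code       |

Derivation:
Line 1: ['I', 'morning', 'support'] (min_width=17, slack=0)
Line 2: ['algorithm', 'slow'] (min_width=14, slack=3)
Line 3: ['robot', 'keyboard'] (min_width=14, slack=3)
Line 4: ['all', 'chemistry'] (min_width=13, slack=4)
Line 5: ['code'] (min_width=4, slack=13)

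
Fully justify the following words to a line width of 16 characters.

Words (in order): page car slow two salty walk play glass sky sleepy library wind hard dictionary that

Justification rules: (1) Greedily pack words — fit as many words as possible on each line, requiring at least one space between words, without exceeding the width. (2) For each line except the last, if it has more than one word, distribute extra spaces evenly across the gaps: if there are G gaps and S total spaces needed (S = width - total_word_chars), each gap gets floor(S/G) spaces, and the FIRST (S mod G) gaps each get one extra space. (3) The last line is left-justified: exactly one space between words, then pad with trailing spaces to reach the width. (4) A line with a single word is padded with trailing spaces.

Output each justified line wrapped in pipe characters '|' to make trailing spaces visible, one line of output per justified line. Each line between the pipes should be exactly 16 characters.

Answer: |page   car  slow|
|two  salty  walk|
|play  glass  sky|
|sleepy   library|
|wind        hard|
|dictionary that |

Derivation:
Line 1: ['page', 'car', 'slow'] (min_width=13, slack=3)
Line 2: ['two', 'salty', 'walk'] (min_width=14, slack=2)
Line 3: ['play', 'glass', 'sky'] (min_width=14, slack=2)
Line 4: ['sleepy', 'library'] (min_width=14, slack=2)
Line 5: ['wind', 'hard'] (min_width=9, slack=7)
Line 6: ['dictionary', 'that'] (min_width=15, slack=1)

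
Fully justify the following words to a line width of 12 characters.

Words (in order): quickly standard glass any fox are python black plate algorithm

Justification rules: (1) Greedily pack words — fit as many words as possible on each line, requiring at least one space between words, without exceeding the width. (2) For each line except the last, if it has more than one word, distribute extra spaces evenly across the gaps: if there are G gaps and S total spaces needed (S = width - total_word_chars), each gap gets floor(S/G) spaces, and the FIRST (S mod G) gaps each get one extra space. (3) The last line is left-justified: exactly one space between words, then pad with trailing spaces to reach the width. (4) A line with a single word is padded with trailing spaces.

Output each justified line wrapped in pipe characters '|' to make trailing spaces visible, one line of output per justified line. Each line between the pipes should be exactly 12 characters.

Answer: |quickly     |
|standard    |
|glass    any|
|fox      are|
|python black|
|plate       |
|algorithm   |

Derivation:
Line 1: ['quickly'] (min_width=7, slack=5)
Line 2: ['standard'] (min_width=8, slack=4)
Line 3: ['glass', 'any'] (min_width=9, slack=3)
Line 4: ['fox', 'are'] (min_width=7, slack=5)
Line 5: ['python', 'black'] (min_width=12, slack=0)
Line 6: ['plate'] (min_width=5, slack=7)
Line 7: ['algorithm'] (min_width=9, slack=3)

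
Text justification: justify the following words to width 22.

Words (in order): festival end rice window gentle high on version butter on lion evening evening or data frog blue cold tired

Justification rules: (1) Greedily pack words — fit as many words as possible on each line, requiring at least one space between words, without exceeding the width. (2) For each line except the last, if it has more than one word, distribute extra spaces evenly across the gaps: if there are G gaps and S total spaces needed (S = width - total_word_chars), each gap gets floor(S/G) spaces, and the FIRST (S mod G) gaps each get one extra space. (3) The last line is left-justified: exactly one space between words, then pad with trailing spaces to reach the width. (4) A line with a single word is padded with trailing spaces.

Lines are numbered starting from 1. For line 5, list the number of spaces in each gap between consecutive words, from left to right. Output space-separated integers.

Line 1: ['festival', 'end', 'rice'] (min_width=17, slack=5)
Line 2: ['window', 'gentle', 'high', 'on'] (min_width=21, slack=1)
Line 3: ['version', 'butter', 'on', 'lion'] (min_width=22, slack=0)
Line 4: ['evening', 'evening', 'or'] (min_width=18, slack=4)
Line 5: ['data', 'frog', 'blue', 'cold'] (min_width=19, slack=3)
Line 6: ['tired'] (min_width=5, slack=17)

Answer: 2 2 2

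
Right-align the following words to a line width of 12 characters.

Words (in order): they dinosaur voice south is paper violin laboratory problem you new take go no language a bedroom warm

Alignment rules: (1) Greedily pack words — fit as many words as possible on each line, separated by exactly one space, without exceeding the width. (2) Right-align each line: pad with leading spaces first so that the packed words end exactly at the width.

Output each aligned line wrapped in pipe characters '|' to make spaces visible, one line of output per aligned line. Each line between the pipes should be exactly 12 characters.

Answer: |        they|
|    dinosaur|
| voice south|
|    is paper|
|      violin|
|  laboratory|
| problem you|
| new take go|
| no language|
|   a bedroom|
|        warm|

Derivation:
Line 1: ['they'] (min_width=4, slack=8)
Line 2: ['dinosaur'] (min_width=8, slack=4)
Line 3: ['voice', 'south'] (min_width=11, slack=1)
Line 4: ['is', 'paper'] (min_width=8, slack=4)
Line 5: ['violin'] (min_width=6, slack=6)
Line 6: ['laboratory'] (min_width=10, slack=2)
Line 7: ['problem', 'you'] (min_width=11, slack=1)
Line 8: ['new', 'take', 'go'] (min_width=11, slack=1)
Line 9: ['no', 'language'] (min_width=11, slack=1)
Line 10: ['a', 'bedroom'] (min_width=9, slack=3)
Line 11: ['warm'] (min_width=4, slack=8)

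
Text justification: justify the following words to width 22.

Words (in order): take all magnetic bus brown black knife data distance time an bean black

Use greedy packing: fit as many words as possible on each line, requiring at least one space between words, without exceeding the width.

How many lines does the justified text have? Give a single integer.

Answer: 4

Derivation:
Line 1: ['take', 'all', 'magnetic', 'bus'] (min_width=21, slack=1)
Line 2: ['brown', 'black', 'knife', 'data'] (min_width=22, slack=0)
Line 3: ['distance', 'time', 'an', 'bean'] (min_width=21, slack=1)
Line 4: ['black'] (min_width=5, slack=17)
Total lines: 4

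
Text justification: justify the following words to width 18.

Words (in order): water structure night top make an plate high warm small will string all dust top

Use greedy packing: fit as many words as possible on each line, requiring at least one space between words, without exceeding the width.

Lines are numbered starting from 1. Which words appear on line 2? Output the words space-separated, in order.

Answer: night top make an

Derivation:
Line 1: ['water', 'structure'] (min_width=15, slack=3)
Line 2: ['night', 'top', 'make', 'an'] (min_width=17, slack=1)
Line 3: ['plate', 'high', 'warm'] (min_width=15, slack=3)
Line 4: ['small', 'will', 'string'] (min_width=17, slack=1)
Line 5: ['all', 'dust', 'top'] (min_width=12, slack=6)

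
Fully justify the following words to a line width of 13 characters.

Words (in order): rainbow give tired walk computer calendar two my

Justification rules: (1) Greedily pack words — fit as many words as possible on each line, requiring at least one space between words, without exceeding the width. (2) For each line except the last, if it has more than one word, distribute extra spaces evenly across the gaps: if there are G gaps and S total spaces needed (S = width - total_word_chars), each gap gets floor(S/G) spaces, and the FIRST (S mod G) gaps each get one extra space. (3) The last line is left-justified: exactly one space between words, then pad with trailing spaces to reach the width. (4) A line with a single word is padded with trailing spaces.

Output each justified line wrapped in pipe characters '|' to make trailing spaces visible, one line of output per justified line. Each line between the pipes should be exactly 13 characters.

Line 1: ['rainbow', 'give'] (min_width=12, slack=1)
Line 2: ['tired', 'walk'] (min_width=10, slack=3)
Line 3: ['computer'] (min_width=8, slack=5)
Line 4: ['calendar', 'two'] (min_width=12, slack=1)
Line 5: ['my'] (min_width=2, slack=11)

Answer: |rainbow  give|
|tired    walk|
|computer     |
|calendar  two|
|my           |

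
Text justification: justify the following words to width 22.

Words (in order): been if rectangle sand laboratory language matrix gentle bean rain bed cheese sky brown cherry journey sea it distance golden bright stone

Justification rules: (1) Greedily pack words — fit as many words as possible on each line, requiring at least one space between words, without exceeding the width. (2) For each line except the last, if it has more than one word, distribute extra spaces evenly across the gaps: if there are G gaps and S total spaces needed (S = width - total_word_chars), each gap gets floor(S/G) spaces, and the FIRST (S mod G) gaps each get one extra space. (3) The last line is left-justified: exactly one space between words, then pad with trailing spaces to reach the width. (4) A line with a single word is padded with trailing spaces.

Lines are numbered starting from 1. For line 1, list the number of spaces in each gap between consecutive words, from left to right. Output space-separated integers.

Line 1: ['been', 'if', 'rectangle', 'sand'] (min_width=22, slack=0)
Line 2: ['laboratory', 'language'] (min_width=19, slack=3)
Line 3: ['matrix', 'gentle', 'bean'] (min_width=18, slack=4)
Line 4: ['rain', 'bed', 'cheese', 'sky'] (min_width=19, slack=3)
Line 5: ['brown', 'cherry', 'journey'] (min_width=20, slack=2)
Line 6: ['sea', 'it', 'distance', 'golden'] (min_width=22, slack=0)
Line 7: ['bright', 'stone'] (min_width=12, slack=10)

Answer: 1 1 1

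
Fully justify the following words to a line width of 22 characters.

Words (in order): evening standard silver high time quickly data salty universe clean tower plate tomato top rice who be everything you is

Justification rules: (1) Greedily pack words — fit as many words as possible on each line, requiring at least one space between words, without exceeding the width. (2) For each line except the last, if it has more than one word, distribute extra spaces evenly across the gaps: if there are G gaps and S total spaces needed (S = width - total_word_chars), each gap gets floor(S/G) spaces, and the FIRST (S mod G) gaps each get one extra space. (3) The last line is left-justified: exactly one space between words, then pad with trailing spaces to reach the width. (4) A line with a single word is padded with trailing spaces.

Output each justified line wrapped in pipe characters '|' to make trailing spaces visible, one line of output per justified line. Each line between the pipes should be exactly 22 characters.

Answer: |evening       standard|
|silver    high    time|
|quickly   data   salty|
|universe  clean  tower|
|plate  tomato top rice|
|who  be everything you|
|is                    |

Derivation:
Line 1: ['evening', 'standard'] (min_width=16, slack=6)
Line 2: ['silver', 'high', 'time'] (min_width=16, slack=6)
Line 3: ['quickly', 'data', 'salty'] (min_width=18, slack=4)
Line 4: ['universe', 'clean', 'tower'] (min_width=20, slack=2)
Line 5: ['plate', 'tomato', 'top', 'rice'] (min_width=21, slack=1)
Line 6: ['who', 'be', 'everything', 'you'] (min_width=21, slack=1)
Line 7: ['is'] (min_width=2, slack=20)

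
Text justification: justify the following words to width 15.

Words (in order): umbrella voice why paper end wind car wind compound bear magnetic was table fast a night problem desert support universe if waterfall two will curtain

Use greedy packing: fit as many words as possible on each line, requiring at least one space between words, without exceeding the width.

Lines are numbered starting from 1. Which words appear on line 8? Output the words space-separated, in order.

Answer: desert support

Derivation:
Line 1: ['umbrella', 'voice'] (min_width=14, slack=1)
Line 2: ['why', 'paper', 'end'] (min_width=13, slack=2)
Line 3: ['wind', 'car', 'wind'] (min_width=13, slack=2)
Line 4: ['compound', 'bear'] (min_width=13, slack=2)
Line 5: ['magnetic', 'was'] (min_width=12, slack=3)
Line 6: ['table', 'fast', 'a'] (min_width=12, slack=3)
Line 7: ['night', 'problem'] (min_width=13, slack=2)
Line 8: ['desert', 'support'] (min_width=14, slack=1)
Line 9: ['universe', 'if'] (min_width=11, slack=4)
Line 10: ['waterfall', 'two'] (min_width=13, slack=2)
Line 11: ['will', 'curtain'] (min_width=12, slack=3)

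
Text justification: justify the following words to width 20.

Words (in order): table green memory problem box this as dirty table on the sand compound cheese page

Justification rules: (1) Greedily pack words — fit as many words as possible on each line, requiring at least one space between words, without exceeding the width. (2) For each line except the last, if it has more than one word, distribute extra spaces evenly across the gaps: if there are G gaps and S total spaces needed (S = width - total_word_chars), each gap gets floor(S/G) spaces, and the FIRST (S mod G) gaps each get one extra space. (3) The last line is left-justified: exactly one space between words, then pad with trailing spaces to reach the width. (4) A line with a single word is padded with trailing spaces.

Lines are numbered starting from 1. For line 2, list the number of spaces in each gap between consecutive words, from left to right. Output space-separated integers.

Answer: 2 1 1

Derivation:
Line 1: ['table', 'green', 'memory'] (min_width=18, slack=2)
Line 2: ['problem', 'box', 'this', 'as'] (min_width=19, slack=1)
Line 3: ['dirty', 'table', 'on', 'the'] (min_width=18, slack=2)
Line 4: ['sand', 'compound', 'cheese'] (min_width=20, slack=0)
Line 5: ['page'] (min_width=4, slack=16)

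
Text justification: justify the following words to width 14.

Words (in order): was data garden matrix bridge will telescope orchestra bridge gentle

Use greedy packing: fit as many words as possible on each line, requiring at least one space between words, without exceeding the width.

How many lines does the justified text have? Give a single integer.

Line 1: ['was', 'data'] (min_width=8, slack=6)
Line 2: ['garden', 'matrix'] (min_width=13, slack=1)
Line 3: ['bridge', 'will'] (min_width=11, slack=3)
Line 4: ['telescope'] (min_width=9, slack=5)
Line 5: ['orchestra'] (min_width=9, slack=5)
Line 6: ['bridge', 'gentle'] (min_width=13, slack=1)
Total lines: 6

Answer: 6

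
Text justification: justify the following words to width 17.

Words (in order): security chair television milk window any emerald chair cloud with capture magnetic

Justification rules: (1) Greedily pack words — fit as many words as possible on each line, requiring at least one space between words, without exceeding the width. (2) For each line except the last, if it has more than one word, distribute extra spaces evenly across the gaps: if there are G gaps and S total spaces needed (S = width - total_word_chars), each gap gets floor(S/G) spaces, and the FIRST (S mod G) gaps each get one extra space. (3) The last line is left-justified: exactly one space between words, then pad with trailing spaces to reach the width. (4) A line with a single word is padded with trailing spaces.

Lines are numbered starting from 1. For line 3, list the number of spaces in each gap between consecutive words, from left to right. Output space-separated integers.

Line 1: ['security', 'chair'] (min_width=14, slack=3)
Line 2: ['television', 'milk'] (min_width=15, slack=2)
Line 3: ['window', 'any'] (min_width=10, slack=7)
Line 4: ['emerald', 'chair'] (min_width=13, slack=4)
Line 5: ['cloud', 'with'] (min_width=10, slack=7)
Line 6: ['capture', 'magnetic'] (min_width=16, slack=1)

Answer: 8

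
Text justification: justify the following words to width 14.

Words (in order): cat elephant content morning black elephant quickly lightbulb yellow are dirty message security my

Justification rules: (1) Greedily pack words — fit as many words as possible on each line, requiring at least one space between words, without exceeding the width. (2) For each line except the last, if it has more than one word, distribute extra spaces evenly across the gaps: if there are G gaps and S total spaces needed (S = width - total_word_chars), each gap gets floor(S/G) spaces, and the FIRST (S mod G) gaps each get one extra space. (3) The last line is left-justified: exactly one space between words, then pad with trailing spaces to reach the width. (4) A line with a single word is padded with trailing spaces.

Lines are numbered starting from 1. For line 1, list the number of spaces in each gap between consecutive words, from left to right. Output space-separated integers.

Answer: 3

Derivation:
Line 1: ['cat', 'elephant'] (min_width=12, slack=2)
Line 2: ['content'] (min_width=7, slack=7)
Line 3: ['morning', 'black'] (min_width=13, slack=1)
Line 4: ['elephant'] (min_width=8, slack=6)
Line 5: ['quickly'] (min_width=7, slack=7)
Line 6: ['lightbulb'] (min_width=9, slack=5)
Line 7: ['yellow', 'are'] (min_width=10, slack=4)
Line 8: ['dirty', 'message'] (min_width=13, slack=1)
Line 9: ['security', 'my'] (min_width=11, slack=3)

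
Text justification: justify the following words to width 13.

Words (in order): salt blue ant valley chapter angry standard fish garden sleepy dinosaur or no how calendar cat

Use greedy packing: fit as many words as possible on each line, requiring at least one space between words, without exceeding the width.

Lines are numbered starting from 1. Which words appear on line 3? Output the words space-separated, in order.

Line 1: ['salt', 'blue', 'ant'] (min_width=13, slack=0)
Line 2: ['valley'] (min_width=6, slack=7)
Line 3: ['chapter', 'angry'] (min_width=13, slack=0)
Line 4: ['standard', 'fish'] (min_width=13, slack=0)
Line 5: ['garden', 'sleepy'] (min_width=13, slack=0)
Line 6: ['dinosaur', 'or'] (min_width=11, slack=2)
Line 7: ['no', 'how'] (min_width=6, slack=7)
Line 8: ['calendar', 'cat'] (min_width=12, slack=1)

Answer: chapter angry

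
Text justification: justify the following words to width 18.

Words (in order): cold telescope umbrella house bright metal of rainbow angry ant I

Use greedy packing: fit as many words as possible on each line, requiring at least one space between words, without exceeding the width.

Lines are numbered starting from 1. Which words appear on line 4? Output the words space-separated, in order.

Line 1: ['cold', 'telescope'] (min_width=14, slack=4)
Line 2: ['umbrella', 'house'] (min_width=14, slack=4)
Line 3: ['bright', 'metal', 'of'] (min_width=15, slack=3)
Line 4: ['rainbow', 'angry', 'ant'] (min_width=17, slack=1)
Line 5: ['I'] (min_width=1, slack=17)

Answer: rainbow angry ant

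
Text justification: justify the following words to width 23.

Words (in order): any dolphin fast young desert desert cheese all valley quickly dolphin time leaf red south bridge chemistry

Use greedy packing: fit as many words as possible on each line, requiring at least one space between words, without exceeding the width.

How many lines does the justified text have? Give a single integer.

Answer: 5

Derivation:
Line 1: ['any', 'dolphin', 'fast', 'young'] (min_width=22, slack=1)
Line 2: ['desert', 'desert', 'cheese'] (min_width=20, slack=3)
Line 3: ['all', 'valley', 'quickly'] (min_width=18, slack=5)
Line 4: ['dolphin', 'time', 'leaf', 'red'] (min_width=21, slack=2)
Line 5: ['south', 'bridge', 'chemistry'] (min_width=22, slack=1)
Total lines: 5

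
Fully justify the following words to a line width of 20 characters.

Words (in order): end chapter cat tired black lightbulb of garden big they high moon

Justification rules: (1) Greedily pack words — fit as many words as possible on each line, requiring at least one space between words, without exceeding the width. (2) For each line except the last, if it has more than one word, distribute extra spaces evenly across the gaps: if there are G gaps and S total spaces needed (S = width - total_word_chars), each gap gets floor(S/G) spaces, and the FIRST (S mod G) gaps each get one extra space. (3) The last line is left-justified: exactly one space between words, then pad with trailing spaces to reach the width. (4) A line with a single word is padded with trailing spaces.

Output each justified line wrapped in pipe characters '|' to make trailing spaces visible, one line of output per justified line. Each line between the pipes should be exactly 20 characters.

Answer: |end    chapter   cat|
|tired          black|
|lightbulb  of garden|
|big they high moon  |

Derivation:
Line 1: ['end', 'chapter', 'cat'] (min_width=15, slack=5)
Line 2: ['tired', 'black'] (min_width=11, slack=9)
Line 3: ['lightbulb', 'of', 'garden'] (min_width=19, slack=1)
Line 4: ['big', 'they', 'high', 'moon'] (min_width=18, slack=2)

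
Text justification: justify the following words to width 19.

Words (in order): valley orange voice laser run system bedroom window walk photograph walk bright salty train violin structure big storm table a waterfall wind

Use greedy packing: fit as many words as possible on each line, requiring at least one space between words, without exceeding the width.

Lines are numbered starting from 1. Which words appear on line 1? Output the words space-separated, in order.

Answer: valley orange voice

Derivation:
Line 1: ['valley', 'orange', 'voice'] (min_width=19, slack=0)
Line 2: ['laser', 'run', 'system'] (min_width=16, slack=3)
Line 3: ['bedroom', 'window', 'walk'] (min_width=19, slack=0)
Line 4: ['photograph', 'walk'] (min_width=15, slack=4)
Line 5: ['bright', 'salty', 'train'] (min_width=18, slack=1)
Line 6: ['violin', 'structure'] (min_width=16, slack=3)
Line 7: ['big', 'storm', 'table', 'a'] (min_width=17, slack=2)
Line 8: ['waterfall', 'wind'] (min_width=14, slack=5)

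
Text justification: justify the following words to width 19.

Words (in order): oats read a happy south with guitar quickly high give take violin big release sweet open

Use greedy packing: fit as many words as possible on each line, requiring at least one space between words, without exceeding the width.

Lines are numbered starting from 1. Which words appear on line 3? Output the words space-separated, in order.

Line 1: ['oats', 'read', 'a', 'happy'] (min_width=17, slack=2)
Line 2: ['south', 'with', 'guitar'] (min_width=17, slack=2)
Line 3: ['quickly', 'high', 'give'] (min_width=17, slack=2)
Line 4: ['take', 'violin', 'big'] (min_width=15, slack=4)
Line 5: ['release', 'sweet', 'open'] (min_width=18, slack=1)

Answer: quickly high give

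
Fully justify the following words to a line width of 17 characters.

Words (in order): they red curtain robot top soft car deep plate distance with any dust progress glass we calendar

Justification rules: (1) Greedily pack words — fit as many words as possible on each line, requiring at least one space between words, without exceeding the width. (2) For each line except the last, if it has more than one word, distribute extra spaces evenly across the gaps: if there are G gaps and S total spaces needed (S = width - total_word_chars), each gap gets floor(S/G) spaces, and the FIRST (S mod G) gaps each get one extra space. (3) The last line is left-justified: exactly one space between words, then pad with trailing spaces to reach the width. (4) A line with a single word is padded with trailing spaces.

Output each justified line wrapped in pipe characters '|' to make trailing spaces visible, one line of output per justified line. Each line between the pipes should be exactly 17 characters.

Line 1: ['they', 'red', 'curtain'] (min_width=16, slack=1)
Line 2: ['robot', 'top', 'soft'] (min_width=14, slack=3)
Line 3: ['car', 'deep', 'plate'] (min_width=14, slack=3)
Line 4: ['distance', 'with', 'any'] (min_width=17, slack=0)
Line 5: ['dust', 'progress'] (min_width=13, slack=4)
Line 6: ['glass', 'we', 'calendar'] (min_width=17, slack=0)

Answer: |they  red curtain|
|robot   top  soft|
|car   deep  plate|
|distance with any|
|dust     progress|
|glass we calendar|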